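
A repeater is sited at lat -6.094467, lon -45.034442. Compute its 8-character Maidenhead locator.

GI73lv57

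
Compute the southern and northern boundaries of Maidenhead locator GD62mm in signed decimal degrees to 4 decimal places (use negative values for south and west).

-57.5000, -57.4583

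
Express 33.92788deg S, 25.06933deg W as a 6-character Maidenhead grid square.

HF76lb

Shift to the Maidenhead origin (180°W, 90°S): lon 154.9307, lat 56.0721.
Field: 154.9307/20 → 7 → H, 56.0721/10 → 5 → F; chars HF.
Square: 14.9307/2 → 7, 6.0721/1 → 6; chars 76.
Subsquare: 0.9307/0.0833333 → 11 → l, 0.0721/0.0416667 → 1 → b; chars lb.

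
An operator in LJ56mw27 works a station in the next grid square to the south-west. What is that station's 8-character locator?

Longitude extended square 2; −1 → 1.
Latitude extended square 7; −1 → 6.

LJ56mw16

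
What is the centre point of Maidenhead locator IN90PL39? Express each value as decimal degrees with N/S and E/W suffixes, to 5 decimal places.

40.49792° N, 0.72083° W

Field I=8, N=13: +8·20° lon, +13·10° lat → SW at lon -20°, lat 40°.
Square 9, 0: +9·2° lon, +0·1° lat → SW at lon -2°, lat 40°.
Subsquare p=15, l=11: +15·0.0833333° lon, +11·0.0416667° lat → SW at lon -0.75°, lat 40.4583°.
Extended square 3, 9: +3·0.00833333° lon, +9·0.00416667° lat → SW at lon -0.725°, lat 40.4958°.
Cell spans 0.00833333° lon × 0.00416667° lat. Centre is SW corner plus half of each.
latitude 40.49792° N, longitude 0.72083° W.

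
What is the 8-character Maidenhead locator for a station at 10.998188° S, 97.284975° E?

Shift to the Maidenhead origin (180°W, 90°S): lon 277.28498, lat 79.00181.
Field: lon ⌊277.28498/20⌋ = 13 → N; lat ⌊79.00181/10⌋ = 7 → H.
Square: lon ⌊17.28498/2⌋ = 8; lat ⌊9.00181/1⌋ = 9.
Subsquare: lon ⌊1.28498/0.0833333⌋ = 15 → p; lat ⌊0.00181/0.0416667⌋ = 0 → a.
Extended square: lon ⌊0.03498/0.00833333⌋ = 4; lat ⌊0.00181/0.00416667⌋ = 0.

NH89pa40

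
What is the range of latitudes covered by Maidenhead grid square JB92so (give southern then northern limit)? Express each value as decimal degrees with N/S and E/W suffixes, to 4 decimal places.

77.4167° S, 77.3750° S

Field J=9, B=1: +9·20° lon, +1·10° lat → SW at lon 0°, lat -80°.
Square 9, 2: +9·2° lon, +2·1° lat → SW at lon 18°, lat -78°.
Subsquare s=18, o=14: +18·0.0833333° lon, +14·0.0416667° lat → SW at lon 19.5°, lat -77.4167°.
Cell spans 0.0833333° lon × 0.0416667° lat.
south 77.4167° S, north 77.3750° S.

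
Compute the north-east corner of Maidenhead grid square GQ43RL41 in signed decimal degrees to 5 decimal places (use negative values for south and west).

Field G=6, Q=16: +6·20° lon, +16·10° lat → SW at lon -60°, lat 70°.
Square 4, 3: +4·2° lon, +3·1° lat → SW at lon -52°, lat 73°.
Subsquare r=17, l=11: +17·0.0833333° lon, +11·0.0416667° lat → SW at lon -50.5833°, lat 73.4583°.
Extended square 4, 1: +4·0.00833333° lon, +1·0.00416667° lat → SW at lon -50.55°, lat 73.4625°.
Cell spans 0.00833333° lon × 0.00416667° lat. NE corner is SW corner plus one full cell.
latitude 73.46667, longitude -50.54167.

73.46667, -50.54167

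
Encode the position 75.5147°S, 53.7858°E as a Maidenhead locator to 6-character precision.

LB64vl

Offset from 180°W / 90°S: lon 233.7858°, lat 14.4853°.
Field (20°×10°, letters A–R): lon ⌊233.7858/20⌋ = 11 → L; lat ⌊14.4853/10⌋ = 1 → B.
Square (2°×1°, digits 0–9): lon ⌊13.7858/2⌋ = 6; lat ⌊4.4853/1⌋ = 4.
Subsquare (5′×2.5′, letters a–x): lon ⌊1.7858/0.0833333⌋ = 21 → v; lat ⌊0.4853/0.0416667⌋ = 11 → l.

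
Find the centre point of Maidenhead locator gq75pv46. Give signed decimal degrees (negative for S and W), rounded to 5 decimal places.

75.90208, -44.71250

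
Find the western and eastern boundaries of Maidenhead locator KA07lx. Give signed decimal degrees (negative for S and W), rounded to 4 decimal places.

20.9167, 21.0000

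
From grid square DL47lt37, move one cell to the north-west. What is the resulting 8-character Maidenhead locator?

DL47lt28

Longitude extended square 3; −1 → 2.
Latitude extended square 7; +1 → 8.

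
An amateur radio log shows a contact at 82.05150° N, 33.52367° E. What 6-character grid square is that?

KR62sb

Add 180° to longitude and 90° to latitude: 213.5237, 172.0515.
Field: lon ⌊213.5237/20⌋ = 10 → K; lat ⌊172.0515/10⌋ = 17 → R.
Square: lon ⌊13.5237/2⌋ = 6; lat ⌊2.0515/1⌋ = 2.
Subsquare: lon ⌊1.5237/0.0833333⌋ = 18 → s; lat ⌊0.0515/0.0416667⌋ = 1 → b.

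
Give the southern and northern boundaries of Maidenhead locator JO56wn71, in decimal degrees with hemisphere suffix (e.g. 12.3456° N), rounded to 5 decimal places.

56.54583° N, 56.55000° N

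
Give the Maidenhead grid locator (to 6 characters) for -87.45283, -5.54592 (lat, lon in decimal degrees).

IA72fn

Offset from 180°W / 90°S: lon 174.4541°, lat 2.5472°.
Field: 174.4541/20 → 8 → I, 2.5472/10 → 0 → A; chars IA.
Square: 14.4541/2 → 7, 2.5472/1 → 2; chars 72.
Subsquare: 0.4541/0.0833333 → 5 → f, 0.5472/0.0416667 → 13 → n; chars fn.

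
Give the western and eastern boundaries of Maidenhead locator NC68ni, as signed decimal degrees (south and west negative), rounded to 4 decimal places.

Field N=13, C=2: +13·20° lon, +2·10° lat → SW at lon 80°, lat -70°.
Square 6, 8: +6·2° lon, +8·1° lat → SW at lon 92°, lat -62°.
Subsquare n=13, i=8: +13·0.0833333° lon, +8·0.0416667° lat → SW at lon 93.0833°, lat -61.6667°.
Cell spans 0.0833333° lon × 0.0416667° lat.
west 93.0833, east 93.1667.

93.0833, 93.1667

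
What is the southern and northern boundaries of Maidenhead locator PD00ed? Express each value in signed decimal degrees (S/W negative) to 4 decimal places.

-59.8750, -59.8333

Field P=15, D=3: +15·20° lon, +3·10° lat → SW at lon 120°, lat -60°.
Square 0, 0: +0·2° lon, +0·1° lat → SW at lon 120°, lat -60°.
Subsquare e=4, d=3: +4·0.0833333° lon, +3·0.0416667° lat → SW at lon 120.333°, lat -59.875°.
Cell spans 0.0833333° lon × 0.0416667° lat.
south -59.8750, north -59.8333.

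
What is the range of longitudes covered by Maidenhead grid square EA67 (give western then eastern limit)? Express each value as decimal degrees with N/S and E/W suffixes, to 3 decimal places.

Field E=4, A=0: +4·20° lon, +0·10° lat → SW at lon -100°, lat -90°.
Square 6, 7: +6·2° lon, +7·1° lat → SW at lon -88°, lat -83°.
Cell spans 2° lon × 1° lat.
west 88.000° W, east 86.000° W.

88.000° W, 86.000° W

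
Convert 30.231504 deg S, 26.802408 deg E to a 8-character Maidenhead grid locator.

KF39js64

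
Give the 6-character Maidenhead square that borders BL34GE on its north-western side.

BL34ff

Longitude subsquare g = 6; −1 → 5 = f.
Latitude subsquare e = 4; +1 → 5 = f.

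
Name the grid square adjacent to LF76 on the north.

Latitude square 6; +1 → 7.
The longitude characters are unchanged.

LF77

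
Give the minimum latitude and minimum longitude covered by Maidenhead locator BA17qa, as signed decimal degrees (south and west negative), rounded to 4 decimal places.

-83.0000, -156.6667

Field B=1, A=0: +1·20° lon, +0·10° lat → SW at lon -160°, lat -90°.
Square 1, 7: +1·2° lon, +7·1° lat → SW at lon -158°, lat -83°.
Subsquare q=16, a=0: +16·0.0833333° lon, +0·0.0416667° lat → SW at lon -156.667°, lat -83°.
latitude -83.0000, longitude -156.6667.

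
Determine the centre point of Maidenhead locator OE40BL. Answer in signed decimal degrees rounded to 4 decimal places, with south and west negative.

-49.5208, 108.1250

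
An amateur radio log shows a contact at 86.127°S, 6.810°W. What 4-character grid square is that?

IA63

Add 180° to longitude and 90° to latitude: 173.19, 3.87.
Field: 173.19/20 → 8 → I, 3.87/10 → 0 → A; chars IA.
Square: 13.19/2 → 6, 3.87/1 → 3; chars 63.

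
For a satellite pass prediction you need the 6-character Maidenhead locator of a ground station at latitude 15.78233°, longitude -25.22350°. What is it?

HK75js

Add 180° to longitude and 90° to latitude: 154.7765, 105.7823.
Field: lon ⌊154.7765/20⌋ = 7 → H; lat ⌊105.7823/10⌋ = 10 → K.
Square: lon ⌊14.7765/2⌋ = 7; lat ⌊5.7823/1⌋ = 5.
Subsquare: lon ⌊0.7765/0.0833333⌋ = 9 → j; lat ⌊0.7823/0.0416667⌋ = 18 → s.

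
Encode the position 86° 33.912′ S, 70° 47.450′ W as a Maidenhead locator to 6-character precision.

FA43ok

Offset from 180°W / 90°S: lon 109.2092°, lat 3.4348°.
Field: 109.2092/20 → 5 → F, 3.4348/10 → 0 → A; chars FA.
Square: 9.2092/2 → 4, 3.4348/1 → 3; chars 43.
Subsquare: 1.2092/0.0833333 → 14 → o, 0.4348/0.0416667 → 10 → k; chars ok.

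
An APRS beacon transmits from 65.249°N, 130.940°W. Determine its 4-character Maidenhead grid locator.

CP45

Offset from 180°W / 90°S: lon 49.06°, lat 155.25°.
Field: 49.06/20 → 2 → C, 155.25/10 → 15 → P; chars CP.
Square: 9.06/2 → 4, 5.25/1 → 5; chars 45.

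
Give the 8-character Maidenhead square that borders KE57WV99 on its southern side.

Latitude extended square 9; −1 → 8.
The longitude characters are unchanged.

KE57wv98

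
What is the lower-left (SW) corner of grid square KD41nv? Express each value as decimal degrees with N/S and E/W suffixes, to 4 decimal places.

58.1250° S, 29.0833° E

Field K=10, D=3: +10·20° lon, +3·10° lat → SW at lon 20°, lat -60°.
Square 4, 1: +4·2° lon, +1·1° lat → SW at lon 28°, lat -59°.
Subsquare n=13, v=21: +13·0.0833333° lon, +21·0.0416667° lat → SW at lon 29.0833°, lat -58.125°.
latitude 58.1250° S, longitude 29.0833° E.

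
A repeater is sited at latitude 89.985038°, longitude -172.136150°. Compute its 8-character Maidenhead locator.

AR39wx36

Offset from 180°W / 90°S: lon 7.86385°, lat 179.98504°.
Field: lon ⌊7.86385/20⌋ = 0 → A; lat ⌊179.98504/10⌋ = 17 → R.
Square: lon ⌊7.86385/2⌋ = 3; lat ⌊9.98504/1⌋ = 9.
Subsquare: lon ⌊1.86385/0.0833333⌋ = 22 → w; lat ⌊0.98504/0.0416667⌋ = 23 → x.
Extended square: lon ⌊0.03052/0.00833333⌋ = 3; lat ⌊0.02670/0.00416667⌋ = 6.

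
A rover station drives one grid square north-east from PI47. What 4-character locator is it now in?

Longitude square 4; +1 → 5.
Latitude square 7; +1 → 8.

PI58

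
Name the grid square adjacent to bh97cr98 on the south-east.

BH97dr07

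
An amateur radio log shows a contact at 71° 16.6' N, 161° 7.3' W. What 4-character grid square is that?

AQ91

Add 180° to longitude and 90° to latitude: 18.88, 161.28.
Field: 18.88/20 → 0 → A, 161.28/10 → 16 → Q; chars AQ.
Square: 18.88/2 → 9, 1.28/1 → 1; chars 91.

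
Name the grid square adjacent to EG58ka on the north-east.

Longitude subsquare k = 10; +1 → 11 = l.
Latitude subsquare a = 0; +1 → 1 = b.

EG58lb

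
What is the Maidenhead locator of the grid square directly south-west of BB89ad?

Longitude subsquare a = 0; −1 → -1, wraps to 23 = x, carry into square.
Longitude square 8; −1 → 7.
Latitude subsquare d = 3; −1 → 2 = c.

BB79xc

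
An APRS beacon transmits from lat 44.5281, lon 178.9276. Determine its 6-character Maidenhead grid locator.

RN94lm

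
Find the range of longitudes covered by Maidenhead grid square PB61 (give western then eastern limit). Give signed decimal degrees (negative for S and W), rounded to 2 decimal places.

132.00, 134.00

Field P=15, B=1: +15·20° lon, +1·10° lat → SW at lon 120°, lat -80°.
Square 6, 1: +6·2° lon, +1·1° lat → SW at lon 132°, lat -79°.
Cell spans 2° lon × 1° lat.
west 132.00, east 134.00.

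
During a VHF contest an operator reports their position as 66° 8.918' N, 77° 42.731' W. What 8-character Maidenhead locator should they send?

FP16dd45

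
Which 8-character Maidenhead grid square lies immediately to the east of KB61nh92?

KB61oh02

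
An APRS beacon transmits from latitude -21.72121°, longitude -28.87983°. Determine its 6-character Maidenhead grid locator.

HG58ng

Add 180° to longitude and 90° to latitude: 151.1202, 68.2788.
Field: 151.1202/20 → 7 → H, 68.2788/10 → 6 → G; chars HG.
Square: 11.1202/2 → 5, 8.2788/1 → 8; chars 58.
Subsquare: 1.1202/0.0833333 → 13 → n, 0.2788/0.0416667 → 6 → g; chars ng.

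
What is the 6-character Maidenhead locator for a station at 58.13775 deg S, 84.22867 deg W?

ED71vu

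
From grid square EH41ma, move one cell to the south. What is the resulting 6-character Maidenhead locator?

EH40mx

Latitude subsquare a = 0; −1 → -1, wraps to 23 = x, carry into square.
Latitude square 1; −1 → 0.
The longitude characters are unchanged.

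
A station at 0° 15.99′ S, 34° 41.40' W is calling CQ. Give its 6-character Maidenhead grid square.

Shift to the Maidenhead origin (180°W, 90°S): lon 145.3100, lat 89.7335.
Field: lon ⌊145.3100/20⌋ = 7 → H; lat ⌊89.7335/10⌋ = 8 → I.
Square: lon ⌊5.3100/2⌋ = 2; lat ⌊9.7335/1⌋ = 9.
Subsquare: lon ⌊1.3100/0.0833333⌋ = 15 → p; lat ⌊0.7335/0.0416667⌋ = 17 → r.

HI29pr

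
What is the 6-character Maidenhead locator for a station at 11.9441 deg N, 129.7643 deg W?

CK51cw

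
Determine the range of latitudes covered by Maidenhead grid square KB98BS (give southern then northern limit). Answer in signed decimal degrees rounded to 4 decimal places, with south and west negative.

-71.2500, -71.2083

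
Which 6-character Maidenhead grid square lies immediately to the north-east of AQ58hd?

AQ58ie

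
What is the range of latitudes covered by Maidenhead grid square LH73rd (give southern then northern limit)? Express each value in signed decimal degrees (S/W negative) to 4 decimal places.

-16.8750, -16.8333

Field L=11, H=7: +11·20° lon, +7·10° lat → SW at lon 40°, lat -20°.
Square 7, 3: +7·2° lon, +3·1° lat → SW at lon 54°, lat -17°.
Subsquare r=17, d=3: +17·0.0833333° lon, +3·0.0416667° lat → SW at lon 55.4167°, lat -16.875°.
Cell spans 0.0833333° lon × 0.0416667° lat.
south -16.8750, north -16.8333.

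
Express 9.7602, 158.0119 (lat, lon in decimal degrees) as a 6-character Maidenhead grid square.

Shift to the Maidenhead origin (180°W, 90°S): lon 338.0119, lat 99.7602.
Field: lon ⌊338.0119/20⌋ = 16 → Q; lat ⌊99.7602/10⌋ = 9 → J.
Square: lon ⌊18.0119/2⌋ = 9; lat ⌊9.7602/1⌋ = 9.
Subsquare: lon ⌊0.0119/0.0833333⌋ = 0 → a; lat ⌊0.7602/0.0416667⌋ = 18 → s.

QJ99as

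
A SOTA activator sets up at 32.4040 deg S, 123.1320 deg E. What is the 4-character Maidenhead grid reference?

PF17

Add 180° to longitude and 90° to latitude: 303.13, 57.60.
Field: 303.13/20 → 15 → P, 57.60/10 → 5 → F; chars PF.
Square: 3.13/2 → 1, 7.60/1 → 7; chars 17.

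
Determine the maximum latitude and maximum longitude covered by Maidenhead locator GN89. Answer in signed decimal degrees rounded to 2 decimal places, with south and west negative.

50.00, -42.00

Field G=6, N=13: +6·20° lon, +13·10° lat → SW at lon -60°, lat 40°.
Square 8, 9: +8·2° lon, +9·1° lat → SW at lon -44°, lat 49°.
Cell spans 2° lon × 1° lat. NE corner is SW corner plus one full cell.
latitude 50.00, longitude -42.00.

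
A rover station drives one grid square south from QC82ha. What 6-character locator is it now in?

Latitude subsquare a = 0; −1 → -1, wraps to 23 = x, carry into square.
Latitude square 2; −1 → 1.
The longitude characters are unchanged.

QC81hx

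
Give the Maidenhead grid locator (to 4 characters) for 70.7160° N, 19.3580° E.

JQ90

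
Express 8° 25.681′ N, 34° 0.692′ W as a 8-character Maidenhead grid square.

Offset from 180°W / 90°S: lon 145.98847°, lat 98.42802°.
Field: lon ⌊145.98847/20⌋ = 7 → H; lat ⌊98.42802/10⌋ = 9 → J.
Square: lon ⌊5.98847/2⌋ = 2; lat ⌊8.42802/1⌋ = 8.
Subsquare: lon ⌊1.98847/0.0833333⌋ = 23 → x; lat ⌊0.42802/0.0416667⌋ = 10 → k.
Extended square: lon ⌊0.07180/0.00833333⌋ = 8; lat ⌊0.01135/0.00416667⌋ = 2.

HJ28xk82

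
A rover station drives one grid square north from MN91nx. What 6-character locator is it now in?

Latitude subsquare x = 23; +1 → 24, wraps to 0 = a, carry into square.
Latitude square 1; +1 → 2.
The longitude characters are unchanged.

MN92na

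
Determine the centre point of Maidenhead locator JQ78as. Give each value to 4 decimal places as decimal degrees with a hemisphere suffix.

78.7708° N, 14.0417° E

Field J=9, Q=16: +9·20° lon, +16·10° lat → SW at lon 0°, lat 70°.
Square 7, 8: +7·2° lon, +8·1° lat → SW at lon 14°, lat 78°.
Subsquare a=0, s=18: +0·0.0833333° lon, +18·0.0416667° lat → SW at lon 14°, lat 78.75°.
Cell spans 0.0833333° lon × 0.0416667° lat. Centre is SW corner plus half of each.
latitude 78.7708° N, longitude 14.0417° E.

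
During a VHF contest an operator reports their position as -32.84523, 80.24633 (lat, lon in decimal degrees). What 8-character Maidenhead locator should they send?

Shift to the Maidenhead origin (180°W, 90°S): lon 260.24633, lat 57.15477.
Field: lon ⌊260.24633/20⌋ = 13 → N; lat ⌊57.15477/10⌋ = 5 → F.
Square: lon ⌊0.24633/2⌋ = 0; lat ⌊7.15477/1⌋ = 7.
Subsquare: lon ⌊0.24633/0.0833333⌋ = 2 → c; lat ⌊0.15477/0.0416667⌋ = 3 → d.
Extended square: lon ⌊0.07966/0.00833333⌋ = 9; lat ⌊0.02977/0.00416667⌋ = 7.

NF07cd97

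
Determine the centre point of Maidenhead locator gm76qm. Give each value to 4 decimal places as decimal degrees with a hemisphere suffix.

Field G=6, M=12: +6·20° lon, +12·10° lat → SW at lon -60°, lat 30°.
Square 7, 6: +7·2° lon, +6·1° lat → SW at lon -46°, lat 36°.
Subsquare q=16, m=12: +16·0.0833333° lon, +12·0.0416667° lat → SW at lon -44.6667°, lat 36.5°.
Cell spans 0.0833333° lon × 0.0416667° lat. Centre is SW corner plus half of each.
latitude 36.5208° N, longitude 44.6250° W.

36.5208° N, 44.6250° W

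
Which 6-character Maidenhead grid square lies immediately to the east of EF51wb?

EF51xb

Longitude subsquare w = 22; +1 → 23 = x.
The latitude characters are unchanged.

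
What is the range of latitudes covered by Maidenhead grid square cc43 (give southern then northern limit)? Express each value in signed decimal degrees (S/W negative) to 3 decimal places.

-67.000, -66.000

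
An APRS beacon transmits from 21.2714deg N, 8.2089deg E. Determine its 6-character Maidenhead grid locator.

JL41cg

Offset from 180°W / 90°S: lon 188.2089°, lat 111.2714°.
Field: lon ⌊188.2089/20⌋ = 9 → J; lat ⌊111.2714/10⌋ = 11 → L.
Square: lon ⌊8.2089/2⌋ = 4; lat ⌊1.2714/1⌋ = 1.
Subsquare: lon ⌊0.2089/0.0833333⌋ = 2 → c; lat ⌊0.2714/0.0416667⌋ = 6 → g.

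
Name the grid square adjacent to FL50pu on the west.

Longitude subsquare p = 15; −1 → 14 = o.
The latitude characters are unchanged.

FL50ou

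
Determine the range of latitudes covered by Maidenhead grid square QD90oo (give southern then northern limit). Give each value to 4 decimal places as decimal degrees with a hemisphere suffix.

59.4167° S, 59.3750° S

Field Q=16, D=3: +16·20° lon, +3·10° lat → SW at lon 140°, lat -60°.
Square 9, 0: +9·2° lon, +0·1° lat → SW at lon 158°, lat -60°.
Subsquare o=14, o=14: +14·0.0833333° lon, +14·0.0416667° lat → SW at lon 159.167°, lat -59.4167°.
Cell spans 0.0833333° lon × 0.0416667° lat.
south 59.4167° S, north 59.3750° S.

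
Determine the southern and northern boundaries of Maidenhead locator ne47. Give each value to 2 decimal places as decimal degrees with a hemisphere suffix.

43.00° S, 42.00° S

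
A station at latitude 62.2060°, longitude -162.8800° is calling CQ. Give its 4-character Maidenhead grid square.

Offset from 180°W / 90°S: lon 17.12°, lat 152.21°.
Field: 17.12/20 → 0 → A, 152.21/10 → 15 → P; chars AP.
Square: 17.12/2 → 8, 2.21/1 → 2; chars 82.

AP82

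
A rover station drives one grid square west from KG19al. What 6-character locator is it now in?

Longitude subsquare a = 0; −1 → -1, wraps to 23 = x, carry into square.
Longitude square 1; −1 → 0.
The latitude characters are unchanged.

KG09xl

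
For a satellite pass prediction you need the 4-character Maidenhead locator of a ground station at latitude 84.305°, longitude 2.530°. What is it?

JR14

Add 180° to longitude and 90° to latitude: 182.53, 174.31.
Field: 182.53/20 → 9 → J, 174.31/10 → 17 → R; chars JR.
Square: 2.53/2 → 1, 4.31/1 → 4; chars 14.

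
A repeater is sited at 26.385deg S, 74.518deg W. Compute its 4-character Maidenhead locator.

Shift to the Maidenhead origin (180°W, 90°S): lon 105.48, lat 63.61.
Field: lon ⌊105.48/20⌋ = 5 → F; lat ⌊63.61/10⌋ = 6 → G.
Square: lon ⌊5.48/2⌋ = 2; lat ⌊3.61/1⌋ = 3.

FG23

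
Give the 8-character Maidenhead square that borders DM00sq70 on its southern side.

DM00sp79

Latitude extended square 0; −1 → -1, wraps to 9, carry into subsquare.
Latitude subsquare q = 16; −1 → 15 = p.
The longitude characters are unchanged.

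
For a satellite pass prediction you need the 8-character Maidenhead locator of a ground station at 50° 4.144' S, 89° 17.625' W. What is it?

Offset from 180°W / 90°S: lon 90.70625°, lat 39.93093°.
Field: lon ⌊90.70625/20⌋ = 4 → E; lat ⌊39.93093/10⌋ = 3 → D.
Square: lon ⌊10.70625/2⌋ = 5; lat ⌊9.93093/1⌋ = 9.
Subsquare: lon ⌊0.70625/0.0833333⌋ = 8 → i; lat ⌊0.93093/0.0416667⌋ = 22 → w.
Extended square: lon ⌊0.03958/0.00833333⌋ = 4; lat ⌊0.01427/0.00416667⌋ = 3.

ED59iw43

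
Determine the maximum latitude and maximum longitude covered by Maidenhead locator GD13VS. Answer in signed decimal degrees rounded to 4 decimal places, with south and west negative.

-56.2083, -56.1667

Field G=6, D=3: +6·20° lon, +3·10° lat → SW at lon -60°, lat -60°.
Square 1, 3: +1·2° lon, +3·1° lat → SW at lon -58°, lat -57°.
Subsquare v=21, s=18: +21·0.0833333° lon, +18·0.0416667° lat → SW at lon -56.25°, lat -56.25°.
Cell spans 0.0833333° lon × 0.0416667° lat. NE corner is SW corner plus one full cell.
latitude -56.2083, longitude -56.1667.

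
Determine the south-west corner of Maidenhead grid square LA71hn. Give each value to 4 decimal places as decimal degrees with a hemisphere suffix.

88.4583° S, 54.5833° E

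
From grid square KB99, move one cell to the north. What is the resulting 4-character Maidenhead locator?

Latitude square 9; +1 → 10, wraps to 0, carry into field.
Latitude field B = 1; +1 → 2 = C.
The longitude characters are unchanged.

KC90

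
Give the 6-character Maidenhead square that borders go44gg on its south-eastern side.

GO44hf

Longitude subsquare g = 6; +1 → 7 = h.
Latitude subsquare g = 6; −1 → 5 = f.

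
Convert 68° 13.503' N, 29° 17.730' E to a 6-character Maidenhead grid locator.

Shift to the Maidenhead origin (180°W, 90°S): lon 209.2955, lat 158.2251.
Field (20°×10°, letters A–R): lon ⌊209.2955/20⌋ = 10 → K; lat ⌊158.2251/10⌋ = 15 → P.
Square (2°×1°, digits 0–9): lon ⌊9.2955/2⌋ = 4; lat ⌊8.2251/1⌋ = 8.
Subsquare (5′×2.5′, letters a–x): lon ⌊1.2955/0.0833333⌋ = 15 → p; lat ⌊0.2251/0.0416667⌋ = 5 → f.

KP48pf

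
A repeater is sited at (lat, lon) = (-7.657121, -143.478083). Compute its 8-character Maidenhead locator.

BI82gi22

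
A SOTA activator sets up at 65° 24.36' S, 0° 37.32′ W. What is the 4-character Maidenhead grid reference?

IC94

Offset from 180°W / 90°S: lon 179.38°, lat 24.59°.
Field: lon ⌊179.38/20⌋ = 8 → I; lat ⌊24.59/10⌋ = 2 → C.
Square: lon ⌊19.38/2⌋ = 9; lat ⌊4.59/1⌋ = 4.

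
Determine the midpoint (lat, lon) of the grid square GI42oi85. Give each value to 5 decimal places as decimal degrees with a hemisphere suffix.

7.64375° S, 50.76250° W

Field G=6, I=8: +6·20° lon, +8·10° lat → SW at lon -60°, lat -10°.
Square 4, 2: +4·2° lon, +2·1° lat → SW at lon -52°, lat -8°.
Subsquare o=14, i=8: +14·0.0833333° lon, +8·0.0416667° lat → SW at lon -50.8333°, lat -7.66667°.
Extended square 8, 5: +8·0.00833333° lon, +5·0.00416667° lat → SW at lon -50.7667°, lat -7.64583°.
Cell spans 0.00833333° lon × 0.00416667° lat. Centre is SW corner plus half of each.
latitude 7.64375° S, longitude 50.76250° W.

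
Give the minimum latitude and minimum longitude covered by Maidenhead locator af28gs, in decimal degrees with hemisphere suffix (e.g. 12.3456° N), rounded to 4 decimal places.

31.2500° S, 175.5000° W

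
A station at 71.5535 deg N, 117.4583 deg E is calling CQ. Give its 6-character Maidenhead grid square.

Offset from 180°W / 90°S: lon 297.4583°, lat 161.5535°.
Field (20°×10°, letters A–R): 297.4583/20 → 14 → O, 161.5535/10 → 16 → Q; chars OQ.
Square (2°×1°, digits 0–9): 17.4583/2 → 8, 1.5535/1 → 1; chars 81.
Subsquare (5′×2.5′, letters a–x): 1.4583/0.0833333 → 17 → r, 0.5535/0.0416667 → 13 → n; chars rn.

OQ81rn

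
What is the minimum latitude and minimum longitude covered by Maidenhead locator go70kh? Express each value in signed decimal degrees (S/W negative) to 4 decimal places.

Field G=6, O=14: +6·20° lon, +14·10° lat → SW at lon -60°, lat 50°.
Square 7, 0: +7·2° lon, +0·1° lat → SW at lon -46°, lat 50°.
Subsquare k=10, h=7: +10·0.0833333° lon, +7·0.0416667° lat → SW at lon -45.1667°, lat 50.2917°.
latitude 50.2917, longitude -45.1667.

50.2917, -45.1667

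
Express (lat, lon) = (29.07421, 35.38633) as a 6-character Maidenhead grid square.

KL79qb

Shift to the Maidenhead origin (180°W, 90°S): lon 215.3863, lat 119.0742.
Field: 215.3863/20 → 10 → K, 119.0742/10 → 11 → L; chars KL.
Square: 15.3863/2 → 7, 9.0742/1 → 9; chars 79.
Subsquare: 1.3863/0.0833333 → 16 → q, 0.0742/0.0416667 → 1 → b; chars qb.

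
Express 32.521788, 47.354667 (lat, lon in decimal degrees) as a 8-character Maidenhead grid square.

LM32qm25

Offset from 180°W / 90°S: lon 227.35467°, lat 122.52179°.
Field: 227.35467/20 → 11 → L, 122.52179/10 → 12 → M; chars LM.
Square: 7.35467/2 → 3, 2.52179/1 → 2; chars 32.
Subsquare: 1.35467/0.0833333 → 16 → q, 0.52179/0.0416667 → 12 → m; chars qm.
Extended square: 0.02133/0.00833333 → 2, 0.02179/0.00416667 → 5; chars 25.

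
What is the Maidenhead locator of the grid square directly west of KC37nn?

KC37mn

Longitude subsquare n = 13; −1 → 12 = m.
The latitude characters are unchanged.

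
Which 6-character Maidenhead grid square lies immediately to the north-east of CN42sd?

Longitude subsquare s = 18; +1 → 19 = t.
Latitude subsquare d = 3; +1 → 4 = e.

CN42te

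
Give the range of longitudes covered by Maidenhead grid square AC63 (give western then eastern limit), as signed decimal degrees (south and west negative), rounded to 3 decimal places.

-168.000, -166.000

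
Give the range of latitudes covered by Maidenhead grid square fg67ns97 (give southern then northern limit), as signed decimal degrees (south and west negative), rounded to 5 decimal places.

Field F=5, G=6: +5·20° lon, +6·10° lat → SW at lon -80°, lat -30°.
Square 6, 7: +6·2° lon, +7·1° lat → SW at lon -68°, lat -23°.
Subsquare n=13, s=18: +13·0.0833333° lon, +18·0.0416667° lat → SW at lon -66.9167°, lat -22.25°.
Extended square 9, 7: +9·0.00833333° lon, +7·0.00416667° lat → SW at lon -66.8417°, lat -22.2208°.
Cell spans 0.00833333° lon × 0.00416667° lat.
south -22.22083, north -22.21667.

-22.22083, -22.21667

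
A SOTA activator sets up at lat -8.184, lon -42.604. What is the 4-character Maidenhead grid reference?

GI81

Add 180° to longitude and 90° to latitude: 137.40, 81.82.
Field: lon ⌊137.40/20⌋ = 6 → G; lat ⌊81.82/10⌋ = 8 → I.
Square: lon ⌊17.40/2⌋ = 8; lat ⌊1.82/1⌋ = 1.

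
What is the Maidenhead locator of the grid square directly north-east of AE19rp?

Longitude subsquare r = 17; +1 → 18 = s.
Latitude subsquare p = 15; +1 → 16 = q.

AE19sq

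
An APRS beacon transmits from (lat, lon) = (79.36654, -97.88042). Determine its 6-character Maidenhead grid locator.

EQ19bi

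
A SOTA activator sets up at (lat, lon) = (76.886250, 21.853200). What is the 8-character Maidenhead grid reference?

KQ06wv22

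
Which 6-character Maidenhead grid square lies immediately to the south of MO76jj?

MO76ji

Latitude subsquare j = 9; −1 → 8 = i.
The longitude characters are unchanged.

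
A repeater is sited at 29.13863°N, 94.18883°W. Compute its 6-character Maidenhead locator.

EL29vd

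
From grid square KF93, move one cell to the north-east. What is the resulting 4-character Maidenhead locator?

LF04

Longitude square 9; +1 → 10, wraps to 0, carry into field.
Longitude field K = 10; +1 → 11 = L.
Latitude square 3; +1 → 4.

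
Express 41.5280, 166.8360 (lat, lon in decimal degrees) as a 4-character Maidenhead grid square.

Offset from 180°W / 90°S: lon 346.84°, lat 131.53°.
Field: lon ⌊346.84/20⌋ = 17 → R; lat ⌊131.53/10⌋ = 13 → N.
Square: lon ⌊6.84/2⌋ = 3; lat ⌊1.53/1⌋ = 1.

RN31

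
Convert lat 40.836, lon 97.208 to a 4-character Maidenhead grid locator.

NN80

Shift to the Maidenhead origin (180°W, 90°S): lon 277.21, lat 130.84.
Field: 277.21/20 → 13 → N, 130.84/10 → 13 → N; chars NN.
Square: 17.21/2 → 8, 0.84/1 → 0; chars 80.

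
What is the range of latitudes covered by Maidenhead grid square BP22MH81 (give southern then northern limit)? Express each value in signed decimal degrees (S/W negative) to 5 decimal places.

62.29583, 62.30000

Field B=1, P=15: +1·20° lon, +15·10° lat → SW at lon -160°, lat 60°.
Square 2, 2: +2·2° lon, +2·1° lat → SW at lon -156°, lat 62°.
Subsquare m=12, h=7: +12·0.0833333° lon, +7·0.0416667° lat → SW at lon -155°, lat 62.2917°.
Extended square 8, 1: +8·0.00833333° lon, +1·0.00416667° lat → SW at lon -154.933°, lat 62.2958°.
Cell spans 0.00833333° lon × 0.00416667° lat.
south 62.29583, north 62.30000.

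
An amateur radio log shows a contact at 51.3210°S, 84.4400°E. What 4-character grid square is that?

ND28

Add 180° to longitude and 90° to latitude: 264.44, 38.68.
Field: lon ⌊264.44/20⌋ = 13 → N; lat ⌊38.68/10⌋ = 3 → D.
Square: lon ⌊4.44/2⌋ = 2; lat ⌊8.68/1⌋ = 8.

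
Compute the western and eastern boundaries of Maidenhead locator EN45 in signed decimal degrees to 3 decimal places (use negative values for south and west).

Field E=4, N=13: +4·20° lon, +13·10° lat → SW at lon -100°, lat 40°.
Square 4, 5: +4·2° lon, +5·1° lat → SW at lon -92°, lat 45°.
Cell spans 2° lon × 1° lat.
west -92.000, east -90.000.

-92.000, -90.000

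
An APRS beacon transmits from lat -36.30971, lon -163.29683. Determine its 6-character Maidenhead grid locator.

Offset from 180°W / 90°S: lon 16.7032°, lat 53.6903°.
Field (20°×10°, letters A–R): lon ⌊16.7032/20⌋ = 0 → A; lat ⌊53.6903/10⌋ = 5 → F.
Square (2°×1°, digits 0–9): lon ⌊16.7032/2⌋ = 8; lat ⌊3.6903/1⌋ = 3.
Subsquare (5′×2.5′, letters a–x): lon ⌊0.7032/0.0833333⌋ = 8 → i; lat ⌊0.6903/0.0416667⌋ = 16 → q.

AF83iq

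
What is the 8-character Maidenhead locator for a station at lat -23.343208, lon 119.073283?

Shift to the Maidenhead origin (180°W, 90°S): lon 299.07328, lat 66.65679.
Field (20°×10°, letters A–R): 299.07328/20 → 14 → O, 66.65679/10 → 6 → G; chars OG.
Square (2°×1°, digits 0–9): 19.07328/2 → 9, 6.65679/1 → 6; chars 96.
Subsquare (5′×2.5′, letters a–x): 1.07328/0.0833333 → 12 → m, 0.65679/0.0416667 → 15 → p; chars mp.
Extended square (30″×15″, digits 0–9): 0.07328/0.00833333 → 8, 0.03179/0.00416667 → 7; chars 87.

OG96mp87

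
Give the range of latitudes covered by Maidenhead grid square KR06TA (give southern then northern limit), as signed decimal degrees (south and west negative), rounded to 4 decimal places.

86.0000, 86.0417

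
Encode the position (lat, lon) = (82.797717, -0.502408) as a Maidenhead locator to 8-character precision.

IR92rt91

Add 180° to longitude and 90° to latitude: 179.49759, 172.79772.
Field (20°×10°, letters A–R): lon ⌊179.49759/20⌋ = 8 → I; lat ⌊172.79772/10⌋ = 17 → R.
Square (2°×1°, digits 0–9): lon ⌊19.49759/2⌋ = 9; lat ⌊2.79772/1⌋ = 2.
Subsquare (5′×2.5′, letters a–x): lon ⌊1.49759/0.0833333⌋ = 17 → r; lat ⌊0.79772/0.0416667⌋ = 19 → t.
Extended square (30″×15″, digits 0–9): lon ⌊0.08093/0.00833333⌋ = 9; lat ⌊0.00605/0.00416667⌋ = 1.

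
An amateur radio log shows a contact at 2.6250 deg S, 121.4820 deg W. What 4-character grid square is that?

Shift to the Maidenhead origin (180°W, 90°S): lon 58.52, lat 87.38.
Field: 58.52/20 → 2 → C, 87.38/10 → 8 → I; chars CI.
Square: 18.52/2 → 9, 7.38/1 → 7; chars 97.

CI97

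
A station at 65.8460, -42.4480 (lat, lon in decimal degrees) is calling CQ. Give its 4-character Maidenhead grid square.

Add 180° to longitude and 90° to latitude: 137.55, 155.85.
Field (20°×10°, letters A–R): 137.55/20 → 6 → G, 155.85/10 → 15 → P; chars GP.
Square (2°×1°, digits 0–9): 17.55/2 → 8, 5.85/1 → 5; chars 85.

GP85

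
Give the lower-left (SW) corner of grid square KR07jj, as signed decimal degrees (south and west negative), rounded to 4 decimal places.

87.3750, 20.7500

Field K=10, R=17: +10·20° lon, +17·10° lat → SW at lon 20°, lat 80°.
Square 0, 7: +0·2° lon, +7·1° lat → SW at lon 20°, lat 87°.
Subsquare j=9, j=9: +9·0.0833333° lon, +9·0.0416667° lat → SW at lon 20.75°, lat 87.375°.
latitude 87.3750, longitude 20.7500.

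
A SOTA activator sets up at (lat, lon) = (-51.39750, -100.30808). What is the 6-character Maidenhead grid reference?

DD98uo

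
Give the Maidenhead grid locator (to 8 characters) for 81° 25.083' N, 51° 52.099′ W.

GR41bk50

Shift to the Maidenhead origin (180°W, 90°S): lon 128.13168, lat 171.41805.
Field: 128.13168/20 → 6 → G, 171.41805/10 → 17 → R; chars GR.
Square: 8.13168/2 → 4, 1.41805/1 → 1; chars 41.
Subsquare: 0.13168/0.0833333 → 1 → b, 0.41805/0.0416667 → 10 → k; chars bk.
Extended square: 0.04835/0.00833333 → 5, 0.00138/0.00416667 → 0; chars 50.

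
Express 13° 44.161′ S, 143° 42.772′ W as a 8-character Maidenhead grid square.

Shift to the Maidenhead origin (180°W, 90°S): lon 36.28713, lat 76.26398.
Field (20°×10°, letters A–R): 36.28713/20 → 1 → B, 76.26398/10 → 7 → H; chars BH.
Square (2°×1°, digits 0–9): 16.28713/2 → 8, 6.26398/1 → 6; chars 86.
Subsquare (5′×2.5′, letters a–x): 0.28713/0.0833333 → 3 → d, 0.26398/0.0416667 → 6 → g; chars dg.
Extended square (30″×15″, digits 0–9): 0.03713/0.00833333 → 4, 0.01398/0.00416667 → 3; chars 43.

BH86dg43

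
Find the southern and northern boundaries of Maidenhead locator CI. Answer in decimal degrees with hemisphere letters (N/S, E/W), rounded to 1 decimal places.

Field C=2, I=8: +2·20° lon, +8·10° lat → SW at lon -140°, lat -10°.
Cell spans 20° lon × 10° lat.
south 10.0° S, north 0.0° N.

10.0° S, 0.0° N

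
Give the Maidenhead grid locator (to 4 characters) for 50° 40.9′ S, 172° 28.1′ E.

RD69

Shift to the Maidenhead origin (180°W, 90°S): lon 352.47, lat 39.32.
Field: lon ⌊352.47/20⌋ = 17 → R; lat ⌊39.32/10⌋ = 3 → D.
Square: lon ⌊12.47/2⌋ = 6; lat ⌊9.32/1⌋ = 9.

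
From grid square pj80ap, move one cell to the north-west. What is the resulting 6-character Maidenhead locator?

PJ70xq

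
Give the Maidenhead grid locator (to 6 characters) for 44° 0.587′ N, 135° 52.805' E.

Shift to the Maidenhead origin (180°W, 90°S): lon 315.8801, lat 134.0098.
Field: lon ⌊315.8801/20⌋ = 15 → P; lat ⌊134.0098/10⌋ = 13 → N.
Square: lon ⌊15.8801/2⌋ = 7; lat ⌊4.0098/1⌋ = 4.
Subsquare: lon ⌊1.8801/0.0833333⌋ = 22 → w; lat ⌊0.0098/0.0416667⌋ = 0 → a.

PN74wa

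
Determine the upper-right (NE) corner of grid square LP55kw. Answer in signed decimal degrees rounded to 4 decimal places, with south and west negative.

Field L=11, P=15: +11·20° lon, +15·10° lat → SW at lon 40°, lat 60°.
Square 5, 5: +5·2° lon, +5·1° lat → SW at lon 50°, lat 65°.
Subsquare k=10, w=22: +10·0.0833333° lon, +22·0.0416667° lat → SW at lon 50.8333°, lat 65.9167°.
Cell spans 0.0833333° lon × 0.0416667° lat. NE corner is SW corner plus one full cell.
latitude 65.9583, longitude 50.9167.

65.9583, 50.9167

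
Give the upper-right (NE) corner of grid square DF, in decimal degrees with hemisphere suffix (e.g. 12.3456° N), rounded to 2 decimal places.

30.00° S, 100.00° W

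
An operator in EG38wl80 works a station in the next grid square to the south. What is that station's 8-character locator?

EG38wk89

Latitude extended square 0; −1 → -1, wraps to 9, carry into subsquare.
Latitude subsquare l = 11; −1 → 10 = k.
The longitude characters are unchanged.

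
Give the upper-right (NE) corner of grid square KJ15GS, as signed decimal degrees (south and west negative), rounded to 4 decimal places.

5.7917, 22.5833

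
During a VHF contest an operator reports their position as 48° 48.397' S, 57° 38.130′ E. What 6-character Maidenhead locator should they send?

LE81te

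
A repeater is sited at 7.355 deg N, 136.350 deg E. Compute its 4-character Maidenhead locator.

PJ87

Add 180° to longitude and 90° to latitude: 316.35, 97.36.
Field: lon ⌊316.35/20⌋ = 15 → P; lat ⌊97.36/10⌋ = 9 → J.
Square: lon ⌊16.35/2⌋ = 8; lat ⌊7.36/1⌋ = 7.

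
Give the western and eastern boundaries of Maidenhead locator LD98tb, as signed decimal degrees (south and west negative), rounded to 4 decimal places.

59.5833, 59.6667

Field L=11, D=3: +11·20° lon, +3·10° lat → SW at lon 40°, lat -60°.
Square 9, 8: +9·2° lon, +8·1° lat → SW at lon 58°, lat -52°.
Subsquare t=19, b=1: +19·0.0833333° lon, +1·0.0416667° lat → SW at lon 59.5833°, lat -51.9583°.
Cell spans 0.0833333° lon × 0.0416667° lat.
west 59.5833, east 59.6667.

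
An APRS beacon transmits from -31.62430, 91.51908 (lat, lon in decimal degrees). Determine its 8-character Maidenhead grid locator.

NF58sj20

Add 180° to longitude and 90° to latitude: 271.51908, 58.37570.
Field: 271.51908/20 → 13 → N, 58.37570/10 → 5 → F; chars NF.
Square: 11.51908/2 → 5, 8.37570/1 → 8; chars 58.
Subsquare: 1.51908/0.0833333 → 18 → s, 0.37570/0.0416667 → 9 → j; chars sj.
Extended square: 0.01908/0.00833333 → 2, 0.00070/0.00416667 → 0; chars 20.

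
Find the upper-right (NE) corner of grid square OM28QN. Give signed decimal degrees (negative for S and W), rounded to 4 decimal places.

38.5833, 105.4167

Field O=14, M=12: +14·20° lon, +12·10° lat → SW at lon 100°, lat 30°.
Square 2, 8: +2·2° lon, +8·1° lat → SW at lon 104°, lat 38°.
Subsquare q=16, n=13: +16·0.0833333° lon, +13·0.0416667° lat → SW at lon 105.333°, lat 38.5417°.
Cell spans 0.0833333° lon × 0.0416667° lat. NE corner is SW corner plus one full cell.
latitude 38.5833, longitude 105.4167.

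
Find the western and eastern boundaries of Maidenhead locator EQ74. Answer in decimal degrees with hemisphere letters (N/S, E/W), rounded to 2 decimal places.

Field E=4, Q=16: +4·20° lon, +16·10° lat → SW at lon -100°, lat 70°.
Square 7, 4: +7·2° lon, +4·1° lat → SW at lon -86°, lat 74°.
Cell spans 2° lon × 1° lat.
west 86.00° W, east 84.00° W.

86.00° W, 84.00° W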